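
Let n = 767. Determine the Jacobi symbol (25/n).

1

Reciprocity: 25 ≡ 1 and 767 ≡ 3 (mod 4), so (25/767) = +(767/25).
Reduce top mod 25: now compute (17/25).
Reciprocity: 17 ≡ 1 and 25 ≡ 1 (mod 4), so (17/25) = +(25/17).
Reduce top mod 17: now compute (8/17).
Pull out 2^3: since 17 ≡ 1 (mod 8), (2/17) = +1, so (2/17)^3 = +1.
Reached (1/17) = 1. Collecting the sign flips along the way, the symbol is +1.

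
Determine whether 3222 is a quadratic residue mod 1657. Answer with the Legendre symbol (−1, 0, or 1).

First reduce: 3222 ≡ 1565 (mod 1657).
Reciprocity: 1565 ≡ 1 and 1657 ≡ 1 (mod 4), so (1565/1657) = +(1657/1565).
Reduce top mod 1565: now compute (92/1565).
Pull out 2^2: since 1565 ≡ 5 (mod 8), (2/1565) = -1, so (2/1565)^2 = +1.
Reciprocity: 23 ≡ 3 and 1565 ≡ 1 (mod 4), so (23/1565) = +(1565/23).
Reduce top mod 23: now compute (1/23).
Reached (1/23) = 1. Collecting the sign flips along the way, the symbol is +1.

1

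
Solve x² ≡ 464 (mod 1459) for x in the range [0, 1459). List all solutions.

Since 1459 ≡ 3 (mod 4), a square root of 464 is 464^((1459+1)/4) = 464^365 mod 1459.
Repeated squaring: 464^2≡823, 464^4≡353, 464^8≡594, 464^16≡1217, 464^32≡204, 464^64≡764, 464^128≡96, 464^256≡462 (mod 1459).
464^365 = 464^(256+64+32+8+4+1) ≡ 1232 (mod 1459).
Check: 1232² = 1517824 ≡ 464 (mod 1459). The two roots are 227 and 1232.

227, 1232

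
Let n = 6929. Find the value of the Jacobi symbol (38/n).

-1

Pull out 2: since 6929 ≡ 1 (mod 8), (2/6929) = +1.
Reciprocity: 19 ≡ 3 and 6929 ≡ 1 (mod 4), so (19/6929) = +(6929/19).
Reduce top mod 19: now compute (13/19).
Reciprocity: 13 ≡ 1 and 19 ≡ 3 (mod 4), so (13/19) = +(19/13).
Reduce top mod 13: now compute (6/13).
Pull out 2: since 13 ≡ 5 (mod 8), (2/13) = -1.
Reciprocity: 3 ≡ 3 and 13 ≡ 1 (mod 4), so (3/13) = +(13/3).
Reduce top mod 3: now compute (1/3).
Reached (1/3) = 1. Collecting the sign flips along the way, the symbol is -1.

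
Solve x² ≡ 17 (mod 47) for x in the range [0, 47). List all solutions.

8, 39

Since 47 ≡ 3 (mod 4), a square root of 17 is 17^((47+1)/4) = 17^12 mod 47.
Repeated squaring: 17^2≡7, 17^4≡2, 17^8≡4 (mod 47).
17^12 = 17^(8+4) ≡ 8 (mod 47).
Check: 8² = 64 ≡ 17 (mod 47). The two roots are 8 and 39.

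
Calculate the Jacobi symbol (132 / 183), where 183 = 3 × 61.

0

Pull out 2^2: since 183 ≡ 7 (mod 8), (2/183) = +1, so (2/183)^2 = +1.
Reciprocity: 33 ≡ 1 and 183 ≡ 3 (mod 4), so (33/183) = +(183/33).
Reduce top mod 33: now compute (18/33).
Pull out 2: since 33 ≡ 1 (mod 8), (2/33) = +1.
Reciprocity: 9 ≡ 1 and 33 ≡ 1 (mod 4), so (9/33) = +(33/9).
Reduce top mod 9: now compute (6/9).
Pull out 2: since 9 ≡ 1 (mod 8), (2/9) = +1.
Reciprocity: 3 ≡ 3 and 9 ≡ 1 (mod 4), so (3/9) = +(9/3).
Reduce top mod 3: now compute (0/3).
Top reduces to 0: gcd > 1, so the symbol is 0.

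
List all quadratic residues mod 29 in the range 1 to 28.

1 4 5 6 7 9 13 16 20 22 23 24 25 28

Square k = 1,…,14 (k and 29−k give the same square):
1²=1, 2²=4, 3²=9, 4²=16, 5²=25, 6²≡7, 7²≡20, 8²≡6, 9²≡23, 10²≡13, 11²≡5, 12²≡28, 13²≡24, 14²≡22 (mod 29).
So the quadratic residues mod 29 are {1, 4, 5, 6, 7, 9, 13, 16, 20, 22, 23, 24, 25, 28}.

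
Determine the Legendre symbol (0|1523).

0

Top reduces to 0: gcd > 1, so the symbol is 0.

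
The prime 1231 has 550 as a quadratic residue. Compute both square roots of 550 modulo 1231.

Since 1231 ≡ 3 (mod 4), a square root of 550 is 550^((1231+1)/4) = 550^308 mod 1231.
Repeated squaring: 550^2≡905, 550^4≡410, 550^8≡684, 550^16≡76, 550^32≡852, 550^64≡845, 550^128≡45, 550^256≡794 (mod 1231).
550^308 = 550^(256+32+16+4) ≡ 286 (mod 1231).
Check: 286² = 81796 ≡ 550 (mod 1231). The two roots are 286 and 945.

286, 945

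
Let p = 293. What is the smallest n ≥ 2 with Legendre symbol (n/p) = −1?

(2/293) = −1, so 2 is the smallest positive non-residue mod 293.

2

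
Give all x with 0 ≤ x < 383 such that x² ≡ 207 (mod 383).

156, 227

Since 383 ≡ 3 (mod 4), a square root of 207 is 207^((383+1)/4) = 207^96 mod 383.
Repeated squaring: 207^2≡336, 207^4≡294, 207^8≡261, 207^16≡330, 207^32≡128, 207^64≡298 (mod 383).
207^96 = 207^(64+32) ≡ 227 (mod 383).
Check: 227² = 51529 ≡ 207 (mod 383). The two roots are 156 and 227.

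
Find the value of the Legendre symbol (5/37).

-1

Reciprocity: 5 ≡ 1 and 37 ≡ 1 (mod 4), so (5/37) = +(37/5).
Reduce top mod 5: now compute (2/5).
Pull out 2: since 5 ≡ 5 (mod 8), (2/5) = -1.
Reached (1/5) = 1. Collecting the sign flips along the way, the symbol is -1.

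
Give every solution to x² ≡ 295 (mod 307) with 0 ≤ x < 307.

Since 307 ≡ 3 (mod 4), a square root of 295 is 295^((307+1)/4) = 295^77 mod 307.
Repeated squaring: 295^2≡144, 295^4≡167, 295^8≡259, 295^16≡155, 295^32≡79, 295^64≡101 (mod 307).
295^77 = 295^(64+8+4+1) ≡ 70 (mod 307).
Check: 70² = 4900 ≡ 295 (mod 307). The two roots are 70 and 237.

70, 237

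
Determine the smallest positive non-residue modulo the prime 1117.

(2/1117) = −1, so 2 is the smallest positive non-residue mod 1117.

2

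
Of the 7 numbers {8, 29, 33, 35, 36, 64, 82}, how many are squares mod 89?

(8/89) = +1 → QR.
(29/89) = -1 → non-residue.
(33/89) = -1 → non-residue.
(35/89) = -1 → non-residue.
(36/89) = +1 → QR.
(64/89) = +1 → QR.
(82/89) = -1 → non-residue.
Total quadratic residues among the 7: 3.

3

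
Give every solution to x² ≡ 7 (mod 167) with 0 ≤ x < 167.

72, 95

Since 167 ≡ 3 (mod 4), a square root of 7 is 7^((167+1)/4) = 7^42 mod 167.
Repeated squaring: 7^2≡49, 7^4≡63, 7^8≡128, 7^16≡18, 7^32≡157 (mod 167).
7^42 = 7^(32+8+2) ≡ 72 (mod 167).
Check: 72² = 5184 ≡ 7 (mod 167). The two roots are 72 and 95.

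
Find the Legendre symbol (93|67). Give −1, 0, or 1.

1

First reduce: 93 ≡ 26 (mod 67).
Pull out 2: since 67 ≡ 3 (mod 8), (2/67) = -1.
Reciprocity: 13 ≡ 1 and 67 ≡ 3 (mod 4), so (13/67) = +(67/13).
Reduce top mod 13: now compute (2/13).
Pull out 2: since 13 ≡ 5 (mod 8), (2/13) = -1.
Reached (1/13) = 1. Collecting the sign flips along the way, the symbol is +1.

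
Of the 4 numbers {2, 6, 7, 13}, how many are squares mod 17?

2

(2/17) = +1 → QR.
(6/17) = -1 → non-residue.
(7/17) = -1 → non-residue.
(13/17) = +1 → QR.
Total quadratic residues among the 4: 2.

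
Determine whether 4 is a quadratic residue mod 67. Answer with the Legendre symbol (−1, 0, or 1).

1

Euler's criterion: (4/67) ≡ 4^33 (mod 67).
4^2 ≡ 16 (mod 67)
4^4 ≡ 55 (mod 67)
4^8 ≡ 10 (mod 67)
4^16 ≡ 33 (mod 67)
4^32 ≡ 17 (mod 67)
4^33 = 4^(32+1) ≡ 1 (mod 67).
Result is 1, so (4/67) = 1.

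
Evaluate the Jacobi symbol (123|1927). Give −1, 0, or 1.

0

Reciprocity: 123 ≡ 3 and 1927 ≡ 3 (mod 4), so (123/1927) = −(1927/123).
Reduce top mod 123: now compute (82/123).
Pull out 2: since 123 ≡ 3 (mod 8), (2/123) = -1.
Reciprocity: 41 ≡ 1 and 123 ≡ 3 (mod 4), so (41/123) = +(123/41).
Reduce top mod 41: now compute (0/41).
Top reduces to 0: gcd > 1, so the symbol is 0.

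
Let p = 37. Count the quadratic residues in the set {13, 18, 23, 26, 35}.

(13/37) = -1 → non-residue.
(18/37) = -1 → non-residue.
(23/37) = -1 → non-residue.
(26/37) = +1 → QR.
(35/37) = -1 → non-residue.
Total quadratic residues among the 5: 1.

1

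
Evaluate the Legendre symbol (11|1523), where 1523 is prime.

-1

Reciprocity: 11 ≡ 3 and 1523 ≡ 3 (mod 4), so (11/1523) = −(1523/11).
Reduce top mod 11: now compute (5/11).
Reciprocity: 5 ≡ 1 and 11 ≡ 3 (mod 4), so (5/11) = +(11/5).
Reduce top mod 5: now compute (1/5).
Reached (1/5) = 1. Collecting the sign flips along the way, the symbol is -1.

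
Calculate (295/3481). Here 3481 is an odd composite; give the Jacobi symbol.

Reciprocity: 295 ≡ 3 and 3481 ≡ 1 (mod 4), so (295/3481) = +(3481/295).
Reduce top mod 295: now compute (236/295).
Pull out 2^2: since 295 ≡ 7 (mod 8), (2/295) = +1, so (2/295)^2 = +1.
Reciprocity: 59 ≡ 3 and 295 ≡ 3 (mod 4), so (59/295) = −(295/59).
Reduce top mod 59: now compute (0/59).
Top reduces to 0: gcd > 1, so the symbol is 0.

0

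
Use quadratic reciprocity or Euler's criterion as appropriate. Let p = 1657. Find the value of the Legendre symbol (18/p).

Pull out 2: since 1657 ≡ 1 (mod 8), (2/1657) = +1.
Reciprocity: 9 ≡ 1 and 1657 ≡ 1 (mod 4), so (9/1657) = +(1657/9).
Reduce top mod 9: now compute (1/9).
Reached (1/9) = 1. Collecting the sign flips along the way, the symbol is +1.

1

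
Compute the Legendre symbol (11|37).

Euler's criterion: (11/37) ≡ 11^18 (mod 37).
11^2 ≡ 10 (mod 37)
11^4 ≡ 26 (mod 37)
11^8 ≡ 10 (mod 37)
11^16 ≡ 26 (mod 37)
11^18 = 11^(16+2) ≡ 1 (mod 37).
Result is 1, so (11/37) = 1.

1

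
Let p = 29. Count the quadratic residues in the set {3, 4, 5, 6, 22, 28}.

5

(3/29) = -1 → non-residue.
(4/29) = +1 → QR.
(5/29) = +1 → QR.
(6/29) = +1 → QR.
(22/29) = +1 → QR.
(28/29) = +1 → QR.
Total quadratic residues among the 6: 5.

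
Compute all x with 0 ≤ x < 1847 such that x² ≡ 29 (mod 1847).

Since 1847 ≡ 3 (mod 4), a square root of 29 is 29^((1847+1)/4) = 29^462 mod 1847.
Repeated squaring: 29^2≡841, 29^4≡1727, 29^8≡1471, 29^16≡1004, 29^32≡1401, 29^64≡1287, 29^128≡1457, 29^256≡646 (mod 1847).
29^462 = 29^(256+128+64+8+4+2) ≡ 693 (mod 1847).
Check: 693² = 480249 ≡ 29 (mod 1847). The two roots are 693 and 1154.

693, 1154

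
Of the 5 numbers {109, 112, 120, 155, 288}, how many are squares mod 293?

1

(109/293) = +1 → QR.
(112/293) = -1 → non-residue.
(120/293) = -1 → non-residue.
(155/293) = -1 → non-residue.
(288/293) = -1 → non-residue.
Total quadratic residues among the 5: 1.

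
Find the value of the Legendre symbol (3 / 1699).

-1

Reciprocity: 3 ≡ 3 and 1699 ≡ 3 (mod 4), so (3/1699) = −(1699/3).
Reduce top mod 3: now compute (1/3).
Reached (1/3) = 1. Collecting the sign flips along the way, the symbol is -1.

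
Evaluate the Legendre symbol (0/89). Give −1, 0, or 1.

0

Top reduces to 0: gcd > 1, so the symbol is 0.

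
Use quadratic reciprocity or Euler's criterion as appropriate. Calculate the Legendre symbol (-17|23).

First reduce: -17 ≡ 6 (mod 23).
Pull out 2: since 23 ≡ 7 (mod 8), (2/23) = +1.
Reciprocity: 3 ≡ 3 and 23 ≡ 3 (mod 4), so (3/23) = −(23/3).
Reduce top mod 3: now compute (2/3).
Pull out 2: since 3 ≡ 3 (mod 8), (2/3) = -1.
Reached (1/3) = 1. Collecting the sign flips along the way, the symbol is +1.

1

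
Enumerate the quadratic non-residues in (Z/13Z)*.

2 5 6 7 8 11

Square k = 1,…,6 (k and 13−k give the same square):
1²=1, 2²=4, 3²=9, 4²≡3, 5²≡12, 6²≡10 (mod 13).
The residues are {1, 3, 4, 9, 10, 12}; the non-residues are the remaining 6 nonzero classes.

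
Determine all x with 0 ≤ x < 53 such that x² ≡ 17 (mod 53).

21, 32

53 ≡ 1 (mod 4), so we find a root by search.
Trying successive values, 21² = 441 ≡ 17 (mod 53). The other root is 53 − 21 = 32.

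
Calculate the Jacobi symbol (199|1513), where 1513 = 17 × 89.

Reciprocity: 199 ≡ 3 and 1513 ≡ 1 (mod 4), so (199/1513) = +(1513/199).
Reduce top mod 199: now compute (120/199).
Pull out 2^3: since 199 ≡ 7 (mod 8), (2/199) = +1, so (2/199)^3 = +1.
Reciprocity: 15 ≡ 3 and 199 ≡ 3 (mod 4), so (15/199) = −(199/15).
Reduce top mod 15: now compute (4/15).
Pull out 2^2: since 15 ≡ 7 (mod 8), (2/15) = +1, so (2/15)^2 = +1.
Reached (1/15) = 1. Collecting the sign flips along the way, the symbol is -1.

-1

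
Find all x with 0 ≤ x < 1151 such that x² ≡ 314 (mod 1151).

Since 1151 ≡ 3 (mod 4), a square root of 314 is 314^((1151+1)/4) = 314^288 mod 1151.
Repeated squaring: 314^2≡761, 314^4≡168, 314^8≡600, 314^16≡888, 314^32≡109, 314^64≡371, 314^128≡672, 314^256≡392 (mod 1151).
314^288 = 314^(256+32) ≡ 141 (mod 1151).
Check: 141² = 19881 ≡ 314 (mod 1151). The two roots are 141 and 1010.

141, 1010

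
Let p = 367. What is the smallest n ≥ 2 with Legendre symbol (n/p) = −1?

3

(2/367) = +1, so 2 is a residue.
(3/367) = −1, so 3 is the smallest positive non-residue mod 367.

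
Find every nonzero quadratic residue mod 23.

Square k = 1,…,11 (k and 23−k give the same square):
1²=1, 2²=4, 3²=9, 4²=16, 5²≡2, 6²≡13, 7²≡3, 8²≡18, 9²≡12, 10²≡8, 11²≡6 (mod 23).
So the quadratic residues mod 23 are {1, 2, 3, 4, 6, 8, 9, 12, 13, 16, 18}.

1, 2, 3, 4, 6, 8, 9, 12, 13, 16, 18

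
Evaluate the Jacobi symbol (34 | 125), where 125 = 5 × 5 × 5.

Pull out 2: since 125 ≡ 5 (mod 8), (2/125) = -1.
Reciprocity: 17 ≡ 1 and 125 ≡ 1 (mod 4), so (17/125) = +(125/17).
Reduce top mod 17: now compute (6/17).
Pull out 2: since 17 ≡ 1 (mod 8), (2/17) = +1.
Reciprocity: 3 ≡ 3 and 17 ≡ 1 (mod 4), so (3/17) = +(17/3).
Reduce top mod 3: now compute (2/3).
Pull out 2: since 3 ≡ 3 (mod 8), (2/3) = -1.
Reached (1/3) = 1. Collecting the sign flips along the way, the symbol is +1.

1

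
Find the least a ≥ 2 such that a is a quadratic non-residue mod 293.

(2/293) = −1, so 2 is the smallest positive non-residue mod 293.

2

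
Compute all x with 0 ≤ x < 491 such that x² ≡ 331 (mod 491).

Since 491 ≡ 3 (mod 4), a square root of 331 is 331^((491+1)/4) = 331^123 mod 491.
Repeated squaring: 331^2≡68, 331^4≡205, 331^8≡290, 331^16≡139, 331^32≡172, 331^64≡124 (mod 491).
331^123 = 331^(64+32+16+8+2+1) ≡ 280 (mod 491).
Check: 280² = 78400 ≡ 331 (mod 491). The two roots are 211 and 280.

211, 280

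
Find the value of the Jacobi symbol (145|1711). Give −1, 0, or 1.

0

Reciprocity: 145 ≡ 1 and 1711 ≡ 3 (mod 4), so (145/1711) = +(1711/145).
Reduce top mod 145: now compute (116/145).
Pull out 2^2: since 145 ≡ 1 (mod 8), (2/145) = +1, so (2/145)^2 = +1.
Reciprocity: 29 ≡ 1 and 145 ≡ 1 (mod 4), so (29/145) = +(145/29).
Reduce top mod 29: now compute (0/29).
Top reduces to 0: gcd > 1, so the symbol is 0.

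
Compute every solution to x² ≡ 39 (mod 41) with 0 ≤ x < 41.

11, 30

41 ≡ 1 (mod 4), so we find a root by search.
Trying successive values, 11² = 121 ≡ 39 (mod 41). The other root is 41 − 11 = 30.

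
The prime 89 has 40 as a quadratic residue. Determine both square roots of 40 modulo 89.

89 ≡ 1 (mod 4), so we find a root by search.
Trying successive values, 29² = 841 ≡ 40 (mod 89). The other root is 89 − 29 = 60.

29, 60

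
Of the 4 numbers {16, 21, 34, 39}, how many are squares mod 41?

(16/41) = +1 → QR.
(21/41) = +1 → QR.
(34/41) = -1 → non-residue.
(39/41) = +1 → QR.
Total quadratic residues among the 4: 3.

3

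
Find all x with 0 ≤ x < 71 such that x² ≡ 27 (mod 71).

Since 71 ≡ 3 (mod 4), a square root of 27 is 27^((71+1)/4) = 27^18 mod 71.
Repeated squaring: 27^2≡19, 27^4≡6, 27^8≡36, 27^16≡18 (mod 71).
27^18 = 27^(16+2) ≡ 58 (mod 71).
Check: 58² = 3364 ≡ 27 (mod 71). The two roots are 13 and 58.

13, 58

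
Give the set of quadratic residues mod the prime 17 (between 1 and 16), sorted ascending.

1,2,4,8,9,13,15,16

Square k = 1,…,8 (k and 17−k give the same square):
1²=1, 2²=4, 3²=9, 4²=16, 5²≡8, 6²≡2, 7²≡15, 8²≡13 (mod 17).
So the quadratic residues mod 17 are {1, 2, 4, 8, 9, 13, 15, 16}.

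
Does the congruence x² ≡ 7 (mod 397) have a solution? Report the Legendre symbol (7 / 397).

Reciprocity: 7 ≡ 3 and 397 ≡ 1 (mod 4), so (7/397) = +(397/7).
Reduce top mod 7: now compute (5/7).
Reciprocity: 5 ≡ 1 and 7 ≡ 3 (mod 4), so (5/7) = +(7/5).
Reduce top mod 5: now compute (2/5).
Pull out 2: since 5 ≡ 5 (mod 8), (2/5) = -1.
Reached (1/5) = 1. Collecting the sign flips along the way, the symbol is -1.

-1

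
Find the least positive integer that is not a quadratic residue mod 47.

(2/47) = +1, so 2 is a residue.
(3/47) = +1, so 3 is a residue.
(4/47) = +1, so 4 is a residue.
(5/47) = −1, so 5 is the smallest positive non-residue mod 47.

5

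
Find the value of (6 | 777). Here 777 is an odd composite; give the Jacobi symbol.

0

Pull out 2: since 777 ≡ 1 (mod 8), (2/777) = +1.
Reciprocity: 3 ≡ 3 and 777 ≡ 1 (mod 4), so (3/777) = +(777/3).
Reduce top mod 3: now compute (0/3).
Top reduces to 0: gcd > 1, so the symbol is 0.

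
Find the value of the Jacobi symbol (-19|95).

First reduce: -19 ≡ 76 (mod 95).
Pull out 2^2: since 95 ≡ 7 (mod 8), (2/95) = +1, so (2/95)^2 = +1.
Reciprocity: 19 ≡ 3 and 95 ≡ 3 (mod 4), so (19/95) = −(95/19).
Reduce top mod 19: now compute (0/19).
Top reduces to 0: gcd > 1, so the symbol is 0.

0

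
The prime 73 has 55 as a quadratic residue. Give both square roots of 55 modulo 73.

73 ≡ 1 (mod 4), so we find a root by search.
Trying successive values, 36² = 1296 ≡ 55 (mod 73). The other root is 73 − 36 = 37.

36, 37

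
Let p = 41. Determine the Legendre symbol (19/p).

Euler's criterion: (19/41) ≡ 19^20 (mod 41).
19^2 ≡ 33 (mod 41)
19^4 ≡ 23 (mod 41)
19^8 ≡ 37 (mod 41)
19^16 ≡ 16 (mod 41)
19^20 = 19^(16+4) ≡ 40 (mod 41).
Result is 40 ≡ −1, so (19/41) = −1.

-1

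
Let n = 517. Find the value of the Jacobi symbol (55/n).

0

Reciprocity: 55 ≡ 3 and 517 ≡ 1 (mod 4), so (55/517) = +(517/55).
Reduce top mod 55: now compute (22/55).
Pull out 2: since 55 ≡ 7 (mod 8), (2/55) = +1.
Reciprocity: 11 ≡ 3 and 55 ≡ 3 (mod 4), so (11/55) = −(55/11).
Reduce top mod 11: now compute (0/11).
Top reduces to 0: gcd > 1, so the symbol is 0.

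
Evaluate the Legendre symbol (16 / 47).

Pull out 2^4: since 47 ≡ 7 (mod 8), (2/47) = +1, so (2/47)^4 = +1.
Reached (1/47) = 1. Collecting the sign flips along the way, the symbol is +1.

1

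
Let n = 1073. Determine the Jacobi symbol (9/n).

1

Reciprocity: 9 ≡ 1 and 1073 ≡ 1 (mod 4), so (9/1073) = +(1073/9).
Reduce top mod 9: now compute (2/9).
Pull out 2: since 9 ≡ 1 (mod 8), (2/9) = +1.
Reached (1/9) = 1. Collecting the sign flips along the way, the symbol is +1.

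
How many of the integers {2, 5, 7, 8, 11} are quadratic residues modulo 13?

0

(2/13) = -1 → non-residue.
(5/13) = -1 → non-residue.
(7/13) = -1 → non-residue.
(8/13) = -1 → non-residue.
(11/13) = -1 → non-residue.
Total quadratic residues among the 5: 0.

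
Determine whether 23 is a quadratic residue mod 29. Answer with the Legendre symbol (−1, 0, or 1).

Reciprocity: 23 ≡ 3 and 29 ≡ 1 (mod 4), so (23/29) = +(29/23).
Reduce top mod 23: now compute (6/23).
Pull out 2: since 23 ≡ 7 (mod 8), (2/23) = +1.
Reciprocity: 3 ≡ 3 and 23 ≡ 3 (mod 4), so (3/23) = −(23/3).
Reduce top mod 3: now compute (2/3).
Pull out 2: since 3 ≡ 3 (mod 8), (2/3) = -1.
Reached (1/3) = 1. Collecting the sign flips along the way, the symbol is +1.

1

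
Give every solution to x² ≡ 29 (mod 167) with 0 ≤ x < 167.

Since 167 ≡ 3 (mod 4), a square root of 29 is 29^((167+1)/4) = 29^42 mod 167.
Repeated squaring: 29^2≡6, 29^4≡36, 29^8≡127, 29^16≡97, 29^32≡57 (mod 167).
29^42 = 29^(32+8+2) ≡ 14 (mod 167).
Check: 14² = 196 ≡ 29 (mod 167). The two roots are 14 and 153.

14, 153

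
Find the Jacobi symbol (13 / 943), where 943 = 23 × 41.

Reciprocity: 13 ≡ 1 and 943 ≡ 3 (mod 4), so (13/943) = +(943/13).
Reduce top mod 13: now compute (7/13).
Reciprocity: 7 ≡ 3 and 13 ≡ 1 (mod 4), so (7/13) = +(13/7).
Reduce top mod 7: now compute (6/7).
Pull out 2: since 7 ≡ 7 (mod 8), (2/7) = +1.
Reciprocity: 3 ≡ 3 and 7 ≡ 3 (mod 4), so (3/7) = −(7/3).
Reduce top mod 3: now compute (1/3).
Reached (1/3) = 1. Collecting the sign flips along the way, the symbol is -1.

-1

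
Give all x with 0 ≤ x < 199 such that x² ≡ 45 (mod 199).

Since 199 ≡ 3 (mod 4), a square root of 45 is 45^((199+1)/4) = 45^50 mod 199.
Repeated squaring: 45^2≡35, 45^4≡31, 45^8≡165, 45^16≡161, 45^32≡51 (mod 199).
45^50 = 45^(32+16+2) ≡ 29 (mod 199).
Check: 29² = 841 ≡ 45 (mod 199). The two roots are 29 and 170.

29, 170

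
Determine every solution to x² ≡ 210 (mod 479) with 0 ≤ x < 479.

230, 249

Since 479 ≡ 3 (mod 4), a square root of 210 is 210^((479+1)/4) = 210^120 mod 479.
Repeated squaring: 210^2≡32, 210^4≡66, 210^8≡45, 210^16≡109, 210^32≡385, 210^64≡214 (mod 479).
210^120 = 210^(64+32+16+8) ≡ 230 (mod 479).
Check: 230² = 52900 ≡ 210 (mod 479). The two roots are 230 and 249.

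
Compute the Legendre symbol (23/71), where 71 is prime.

-1

Reciprocity: 23 ≡ 3 and 71 ≡ 3 (mod 4), so (23/71) = −(71/23).
Reduce top mod 23: now compute (2/23).
Pull out 2: since 23 ≡ 7 (mod 8), (2/23) = +1.
Reached (1/23) = 1. Collecting the sign flips along the way, the symbol is -1.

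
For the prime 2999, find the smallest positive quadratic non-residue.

17

(2/2999) = +1, so 2 is a residue.
(3/2999) = +1, so 3 is a residue.
(4/2999) = +1, so 4 is a residue.
(5/2999) = +1, so 5 is a residue.
(6/2999) = +1, so 6 is a residue.
(7/2999) = +1, so 7 is a residue.
(8/2999) = +1, so 8 is a residue.
(9/2999) = +1, so 9 is a residue.
(10/2999) = +1, so 10 is a residue.
(11/2999) = +1, so 11 is a residue.
(12/2999) = +1, so 12 is a residue.
(13/2999) = +1, so 13 is a residue.
(14/2999) = +1, so 14 is a residue.
(15/2999) = +1, so 15 is a residue.
(16/2999) = +1, so 16 is a residue.
(17/2999) = −1, so 17 is the smallest positive non-residue mod 2999.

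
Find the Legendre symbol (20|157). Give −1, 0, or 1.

-1

Euler's criterion: (20/157) ≡ 20^78 (mod 157).
20^2 ≡ 86 (mod 157)
20^4 ≡ 17 (mod 157)
20^8 ≡ 132 (mod 157)
20^16 ≡ 154 (mod 157)
20^32 ≡ 9 (mod 157)
20^64 ≡ 81 (mod 157)
20^78 = 20^(64+8+4+2) ≡ 156 (mod 157).
Result is 156 ≡ −1, so (20/157) = −1.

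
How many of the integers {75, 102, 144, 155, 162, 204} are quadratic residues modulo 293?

(75/293) = -1 → non-residue.
(102/293) = +1 → QR.
(144/293) = +1 → QR.
(155/293) = -1 → non-residue.
(162/293) = -1 → non-residue.
(204/293) = -1 → non-residue.
Total quadratic residues among the 6: 2.

2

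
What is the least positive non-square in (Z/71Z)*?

(2/71) = +1, so 2 is a residue.
(3/71) = +1, so 3 is a residue.
(4/71) = +1, so 4 is a residue.
(5/71) = +1, so 5 is a residue.
(6/71) = +1, so 6 is a residue.
(7/71) = −1, so 7 is the smallest positive non-residue mod 71.

7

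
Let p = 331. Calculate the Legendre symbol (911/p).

-1

First reduce: 911 ≡ 249 (mod 331).
Reciprocity: 249 ≡ 1 and 331 ≡ 3 (mod 4), so (249/331) = +(331/249).
Reduce top mod 249: now compute (82/249).
Pull out 2: since 249 ≡ 1 (mod 8), (2/249) = +1.
Reciprocity: 41 ≡ 1 and 249 ≡ 1 (mod 4), so (41/249) = +(249/41).
Reduce top mod 41: now compute (3/41).
Reciprocity: 3 ≡ 3 and 41 ≡ 1 (mod 4), so (3/41) = +(41/3).
Reduce top mod 3: now compute (2/3).
Pull out 2: since 3 ≡ 3 (mod 8), (2/3) = -1.
Reached (1/3) = 1. Collecting the sign flips along the way, the symbol is -1.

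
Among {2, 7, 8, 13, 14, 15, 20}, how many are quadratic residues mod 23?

(2/23) = +1 → QR.
(7/23) = -1 → non-residue.
(8/23) = +1 → QR.
(13/23) = +1 → QR.
(14/23) = -1 → non-residue.
(15/23) = -1 → non-residue.
(20/23) = -1 → non-residue.
Total quadratic residues among the 7: 3.

3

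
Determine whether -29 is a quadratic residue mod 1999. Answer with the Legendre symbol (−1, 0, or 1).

First reduce: -29 ≡ 1970 (mod 1999).
Pull out 2: since 1999 ≡ 7 (mod 8), (2/1999) = +1.
Reciprocity: 985 ≡ 1 and 1999 ≡ 3 (mod 4), so (985/1999) = +(1999/985).
Reduce top mod 985: now compute (29/985).
Reciprocity: 29 ≡ 1 and 985 ≡ 1 (mod 4), so (29/985) = +(985/29).
Reduce top mod 29: now compute (28/29).
Pull out 2^2: since 29 ≡ 5 (mod 8), (2/29) = -1, so (2/29)^2 = +1.
Reciprocity: 7 ≡ 3 and 29 ≡ 1 (mod 4), so (7/29) = +(29/7).
Reduce top mod 7: now compute (1/7).
Reached (1/7) = 1. Collecting the sign flips along the way, the symbol is +1.

1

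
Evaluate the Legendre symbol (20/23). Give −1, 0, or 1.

Pull out 2^2: since 23 ≡ 7 (mod 8), (2/23) = +1, so (2/23)^2 = +1.
Reciprocity: 5 ≡ 1 and 23 ≡ 3 (mod 4), so (5/23) = +(23/5).
Reduce top mod 5: now compute (3/5).
Reciprocity: 3 ≡ 3 and 5 ≡ 1 (mod 4), so (3/5) = +(5/3).
Reduce top mod 3: now compute (2/3).
Pull out 2: since 3 ≡ 3 (mod 8), (2/3) = -1.
Reached (1/3) = 1. Collecting the sign flips along the way, the symbol is -1.

-1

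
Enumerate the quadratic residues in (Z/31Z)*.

Square k = 1,…,15 (k and 31−k give the same square):
1²=1, 2²=4, 3²=9, 4²=16, 5²=25, 6²≡5, 7²≡18, 8²≡2, 9²≡19, 10²≡7, 11²≡28, 12²≡20, 13²≡14, 14²≡10, 15²≡8 (mod 31).
So the quadratic residues mod 31 are {1, 2, 4, 5, 7, 8, 9, 10, 14, 16, 18, 19, 20, 25, 28}.

1, 2, 4, 5, 7, 8, 9, 10, 14, 16, 18, 19, 20, 25, 28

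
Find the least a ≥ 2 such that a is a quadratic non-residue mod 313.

(2/313) = +1, so 2 is a residue.
(3/313) = +1, so 3 is a residue.
(4/313) = +1, so 4 is a residue.
(5/313) = −1, so 5 is the smallest positive non-residue mod 313.

5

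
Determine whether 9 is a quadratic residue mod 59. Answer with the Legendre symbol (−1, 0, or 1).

Euler's criterion: (9/59) ≡ 9^29 (mod 59).
9^2 ≡ 22 (mod 59)
9^4 ≡ 12 (mod 59)
9^8 ≡ 26 (mod 59)
9^16 ≡ 27 (mod 59)
9^29 = 9^(16+8+4+1) ≡ 1 (mod 59).
Result is 1, so (9/59) = 1.

1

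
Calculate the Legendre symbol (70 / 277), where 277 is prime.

Euler's criterion: (70/277) ≡ 70^138 (mod 277).
70^2 ≡ 191 (mod 277)
70^4 ≡ 194 (mod 277)
70^8 ≡ 241 (mod 277)
70^16 ≡ 188 (mod 277)
70^32 ≡ 165 (mod 277)
70^64 ≡ 79 (mod 277)
70^128 ≡ 147 (mod 277)
70^138 = 70^(128+8+2) ≡ 1 (mod 277).
Result is 1, so (70/277) = 1.

1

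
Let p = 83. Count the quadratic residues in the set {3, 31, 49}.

3

(3/83) = +1 → QR.
(31/83) = +1 → QR.
(49/83) = +1 → QR.
Total quadratic residues among the 3: 3.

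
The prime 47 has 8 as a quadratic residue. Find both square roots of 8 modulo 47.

Since 47 ≡ 3 (mod 4), a square root of 8 is 8^((47+1)/4) = 8^12 mod 47.
Repeated squaring: 8^2≡17, 8^4≡7, 8^8≡2 (mod 47).
8^12 = 8^(8+4) ≡ 14 (mod 47).
Check: 14² = 196 ≡ 8 (mod 47). The two roots are 14 and 33.

14, 33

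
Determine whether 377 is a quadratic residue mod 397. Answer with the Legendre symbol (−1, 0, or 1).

-1

Euler's criterion: (377/397) ≡ 377^198 (mod 397).
377^2 ≡ 3 (mod 397)
377^4 ≡ 9 (mod 397)
377^8 ≡ 81 (mod 397)
377^16 ≡ 209 (mod 397)
377^32 ≡ 11 (mod 397)
377^64 ≡ 121 (mod 397)
377^128 ≡ 349 (mod 397)
377^198 = 377^(128+64+4+2) ≡ 396 (mod 397).
Result is 396 ≡ −1, so (377/397) = −1.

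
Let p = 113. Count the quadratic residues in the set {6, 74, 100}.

1

(6/113) = -1 → non-residue.
(74/113) = -1 → non-residue.
(100/113) = +1 → QR.
Total quadratic residues among the 3: 1.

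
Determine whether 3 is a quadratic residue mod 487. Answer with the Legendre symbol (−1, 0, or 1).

Reciprocity: 3 ≡ 3 and 487 ≡ 3 (mod 4), so (3/487) = −(487/3).
Reduce top mod 3: now compute (1/3).
Reached (1/3) = 1. Collecting the sign flips along the way, the symbol is -1.

-1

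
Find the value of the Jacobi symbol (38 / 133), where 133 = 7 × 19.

0

Pull out 2: since 133 ≡ 5 (mod 8), (2/133) = -1.
Reciprocity: 19 ≡ 3 and 133 ≡ 1 (mod 4), so (19/133) = +(133/19).
Reduce top mod 19: now compute (0/19).
Top reduces to 0: gcd > 1, so the symbol is 0.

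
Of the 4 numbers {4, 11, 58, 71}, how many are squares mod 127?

(4/127) = +1 → QR.
(11/127) = +1 → QR.
(58/127) = -1 → non-residue.
(71/127) = +1 → QR.
Total quadratic residues among the 4: 3.

3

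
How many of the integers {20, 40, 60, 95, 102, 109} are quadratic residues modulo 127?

1

(20/127) = -1 → non-residue.
(40/127) = -1 → non-residue.
(60/127) = +1 → QR.
(95/127) = -1 → non-residue.
(102/127) = -1 → non-residue.
(109/127) = -1 → non-residue.
Total quadratic residues among the 6: 1.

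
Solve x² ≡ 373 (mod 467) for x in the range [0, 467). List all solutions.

199, 268

Since 467 ≡ 3 (mod 4), a square root of 373 is 373^((467+1)/4) = 373^117 mod 467.
Repeated squaring: 373^2≡430, 373^4≡435, 373^8≡90, 373^16≡161, 373^32≡236, 373^64≡123 (mod 467).
373^117 = 373^(64+32+16+4+1) ≡ 199 (mod 467).
Check: 199² = 39601 ≡ 373 (mod 467). The two roots are 199 and 268.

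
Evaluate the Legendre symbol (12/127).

-1

Pull out 2^2: since 127 ≡ 7 (mod 8), (2/127) = +1, so (2/127)^2 = +1.
Reciprocity: 3 ≡ 3 and 127 ≡ 3 (mod 4), so (3/127) = −(127/3).
Reduce top mod 3: now compute (1/3).
Reached (1/3) = 1. Collecting the sign flips along the way, the symbol is -1.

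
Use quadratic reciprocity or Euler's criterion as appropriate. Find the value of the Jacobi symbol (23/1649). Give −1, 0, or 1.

Reciprocity: 23 ≡ 3 and 1649 ≡ 1 (mod 4), so (23/1649) = +(1649/23).
Reduce top mod 23: now compute (16/23).
Pull out 2^4: since 23 ≡ 7 (mod 8), (2/23) = +1, so (2/23)^4 = +1.
Reached (1/23) = 1. Collecting the sign flips along the way, the symbol is +1.

1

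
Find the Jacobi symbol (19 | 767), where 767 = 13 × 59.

-1

Reciprocity: 19 ≡ 3 and 767 ≡ 3 (mod 4), so (19/767) = −(767/19).
Reduce top mod 19: now compute (7/19).
Reciprocity: 7 ≡ 3 and 19 ≡ 3 (mod 4), so (7/19) = −(19/7).
Reduce top mod 7: now compute (5/7).
Reciprocity: 5 ≡ 1 and 7 ≡ 3 (mod 4), so (5/7) = +(7/5).
Reduce top mod 5: now compute (2/5).
Pull out 2: since 5 ≡ 5 (mod 8), (2/5) = -1.
Reached (1/5) = 1. Collecting the sign flips along the way, the symbol is -1.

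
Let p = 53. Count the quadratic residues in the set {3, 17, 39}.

1

(3/53) = -1 → non-residue.
(17/53) = +1 → QR.
(39/53) = -1 → non-residue.
Total quadratic residues among the 3: 1.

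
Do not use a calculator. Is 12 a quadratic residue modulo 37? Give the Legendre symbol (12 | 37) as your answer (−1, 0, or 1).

1

Pull out 2^2: since 37 ≡ 5 (mod 8), (2/37) = -1, so (2/37)^2 = +1.
Reciprocity: 3 ≡ 3 and 37 ≡ 1 (mod 4), so (3/37) = +(37/3).
Reduce top mod 3: now compute (1/3).
Reached (1/3) = 1. Collecting the sign flips along the way, the symbol is +1.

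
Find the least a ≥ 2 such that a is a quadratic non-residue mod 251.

(2/251) = −1, so 2 is the smallest positive non-residue mod 251.

2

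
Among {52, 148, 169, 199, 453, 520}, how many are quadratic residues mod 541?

(52/541) = -1 → non-residue.
(148/541) = -1 → non-residue.
(169/541) = +1 → QR.
(199/541) = -1 → non-residue.
(453/541) = +1 → QR.
(520/541) = +1 → QR.
Total quadratic residues among the 6: 3.

3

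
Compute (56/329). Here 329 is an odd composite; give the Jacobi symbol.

Pull out 2^3: since 329 ≡ 1 (mod 8), (2/329) = +1, so (2/329)^3 = +1.
Reciprocity: 7 ≡ 3 and 329 ≡ 1 (mod 4), so (7/329) = +(329/7).
Reduce top mod 7: now compute (0/7).
Top reduces to 0: gcd > 1, so the symbol is 0.

0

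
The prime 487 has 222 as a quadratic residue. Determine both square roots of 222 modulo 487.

173, 314

Since 487 ≡ 3 (mod 4), a square root of 222 is 222^((487+1)/4) = 222^122 mod 487.
Repeated squaring: 222^2≡97, 222^4≡156, 222^8≡473, 222^16≡196, 222^32≡430, 222^64≡327 (mod 487).
222^122 = 222^(64+32+16+8+2) ≡ 314 (mod 487).
Check: 314² = 98596 ≡ 222 (mod 487). The two roots are 173 and 314.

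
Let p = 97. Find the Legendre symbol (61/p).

Euler's criterion: (61/97) ≡ 61^48 (mod 97).
61^2 ≡ 35 (mod 97)
61^4 ≡ 61 (mod 97)
61^8 ≡ 35 (mod 97)
61^16 ≡ 61 (mod 97)
61^32 ≡ 35 (mod 97)
61^48 = 61^(32+16) ≡ 1 (mod 97).
Result is 1, so (61/97) = 1.

1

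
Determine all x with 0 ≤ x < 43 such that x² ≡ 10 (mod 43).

Since 43 ≡ 3 (mod 4), a square root of 10 is 10^((43+1)/4) = 10^11 mod 43.
Repeated squaring: 10^2≡14, 10^4≡24, 10^8≡17 (mod 43).
10^11 = 10^(8+2+1) ≡ 15 (mod 43).
Check: 15² = 225 ≡ 10 (mod 43). The two roots are 15 and 28.

15, 28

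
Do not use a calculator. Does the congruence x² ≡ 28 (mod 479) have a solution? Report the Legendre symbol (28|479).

Pull out 2^2: since 479 ≡ 7 (mod 8), (2/479) = +1, so (2/479)^2 = +1.
Reciprocity: 7 ≡ 3 and 479 ≡ 3 (mod 4), so (7/479) = −(479/7).
Reduce top mod 7: now compute (3/7).
Reciprocity: 3 ≡ 3 and 7 ≡ 3 (mod 4), so (3/7) = −(7/3).
Reduce top mod 3: now compute (1/3).
Reached (1/3) = 1. Collecting the sign flips along the way, the symbol is +1.

1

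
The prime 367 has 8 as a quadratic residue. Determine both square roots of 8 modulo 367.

158, 209

Since 367 ≡ 3 (mod 4), a square root of 8 is 8^((367+1)/4) = 8^92 mod 367.
Repeated squaring: 8^2≡64, 8^4≡59, 8^8≡178, 8^16≡122, 8^32≡204, 8^64≡145 (mod 367).
8^92 = 8^(64+16+8+4) ≡ 209 (mod 367).
Check: 209² = 43681 ≡ 8 (mod 367). The two roots are 158 and 209.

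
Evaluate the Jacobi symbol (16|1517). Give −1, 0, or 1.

1

Pull out 2^4: since 1517 ≡ 5 (mod 8), (2/1517) = -1, so (2/1517)^4 = +1.
Reached (1/1517) = 1. Collecting the sign flips along the way, the symbol is +1.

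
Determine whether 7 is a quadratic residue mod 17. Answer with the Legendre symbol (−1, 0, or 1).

-1

Euler's criterion: (7/17) ≡ 7^8 (mod 17).
7^2 ≡ 15 (mod 17)
7^4 ≡ 4 (mod 17)
7^8 ≡ 16 (mod 17)
7^8 = 7^(8) ≡ 16 (mod 17).
Result is 16 ≡ −1, so (7/17) = −1.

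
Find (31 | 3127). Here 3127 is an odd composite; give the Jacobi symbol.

1

Reciprocity: 31 ≡ 3 and 3127 ≡ 3 (mod 4), so (31/3127) = −(3127/31).
Reduce top mod 31: now compute (27/31).
Reciprocity: 27 ≡ 3 and 31 ≡ 3 (mod 4), so (27/31) = −(31/27).
Reduce top mod 27: now compute (4/27).
Pull out 2^2: since 27 ≡ 3 (mod 8), (2/27) = -1, so (2/27)^2 = +1.
Reached (1/27) = 1. Collecting the sign flips along the way, the symbol is +1.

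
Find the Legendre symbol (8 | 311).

Euler's criterion: (8/311) ≡ 8^155 (mod 311).
8^2 ≡ 64 (mod 311)
8^4 ≡ 53 (mod 311)
8^8 ≡ 10 (mod 311)
8^16 ≡ 100 (mod 311)
8^32 ≡ 48 (mod 311)
8^64 ≡ 127 (mod 311)
8^128 ≡ 268 (mod 311)
8^155 = 8^(128+16+8+2+1) ≡ 1 (mod 311).
Result is 1, so (8/311) = 1.

1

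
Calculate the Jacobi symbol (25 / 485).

0

Reciprocity: 25 ≡ 1 and 485 ≡ 1 (mod 4), so (25/485) = +(485/25).
Reduce top mod 25: now compute (10/25).
Pull out 2: since 25 ≡ 1 (mod 8), (2/25) = +1.
Reciprocity: 5 ≡ 1 and 25 ≡ 1 (mod 4), so (5/25) = +(25/5).
Reduce top mod 5: now compute (0/5).
Top reduces to 0: gcd > 1, so the symbol is 0.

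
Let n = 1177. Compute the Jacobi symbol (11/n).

0

Reciprocity: 11 ≡ 3 and 1177 ≡ 1 (mod 4), so (11/1177) = +(1177/11).
Reduce top mod 11: now compute (0/11).
Top reduces to 0: gcd > 1, so the symbol is 0.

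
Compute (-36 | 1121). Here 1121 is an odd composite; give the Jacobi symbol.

1

First reduce: -36 ≡ 1085 (mod 1121).
Reciprocity: 1085 ≡ 1 and 1121 ≡ 1 (mod 4), so (1085/1121) = +(1121/1085).
Reduce top mod 1085: now compute (36/1085).
Pull out 2^2: since 1085 ≡ 5 (mod 8), (2/1085) = -1, so (2/1085)^2 = +1.
Reciprocity: 9 ≡ 1 and 1085 ≡ 1 (mod 4), so (9/1085) = +(1085/9).
Reduce top mod 9: now compute (5/9).
Reciprocity: 5 ≡ 1 and 9 ≡ 1 (mod 4), so (5/9) = +(9/5).
Reduce top mod 5: now compute (4/5).
Pull out 2^2: since 5 ≡ 5 (mod 8), (2/5) = -1, so (2/5)^2 = +1.
Reached (1/5) = 1. Collecting the sign flips along the way, the symbol is +1.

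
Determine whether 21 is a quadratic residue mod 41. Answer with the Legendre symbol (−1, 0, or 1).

1

Reciprocity: 21 ≡ 1 and 41 ≡ 1 (mod 4), so (21/41) = +(41/21).
Reduce top mod 21: now compute (20/21).
Pull out 2^2: since 21 ≡ 5 (mod 8), (2/21) = -1, so (2/21)^2 = +1.
Reciprocity: 5 ≡ 1 and 21 ≡ 1 (mod 4), so (5/21) = +(21/5).
Reduce top mod 5: now compute (1/5).
Reached (1/5) = 1. Collecting the sign flips along the way, the symbol is +1.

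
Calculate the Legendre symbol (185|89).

First reduce: 185 ≡ 7 (mod 89).
Reciprocity: 7 ≡ 3 and 89 ≡ 1 (mod 4), so (7/89) = +(89/7).
Reduce top mod 7: now compute (5/7).
Reciprocity: 5 ≡ 1 and 7 ≡ 3 (mod 4), so (5/7) = +(7/5).
Reduce top mod 5: now compute (2/5).
Pull out 2: since 5 ≡ 5 (mod 8), (2/5) = -1.
Reached (1/5) = 1. Collecting the sign flips along the way, the symbol is -1.

-1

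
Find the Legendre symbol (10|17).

Pull out 2: since 17 ≡ 1 (mod 8), (2/17) = +1.
Reciprocity: 5 ≡ 1 and 17 ≡ 1 (mod 4), so (5/17) = +(17/5).
Reduce top mod 5: now compute (2/5).
Pull out 2: since 5 ≡ 5 (mod 8), (2/5) = -1.
Reached (1/5) = 1. Collecting the sign flips along the way, the symbol is -1.

-1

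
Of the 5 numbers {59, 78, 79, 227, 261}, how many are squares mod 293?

(59/293) = +1 → QR.
(78/293) = -1 → non-residue.
(79/293) = -1 → non-residue.
(227/293) = -1 → non-residue.
(261/293) = -1 → non-residue.
Total quadratic residues among the 5: 1.

1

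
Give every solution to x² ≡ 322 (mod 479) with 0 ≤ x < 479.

Since 479 ≡ 3 (mod 4), a square root of 322 is 322^((479+1)/4) = 322^120 mod 479.
Repeated squaring: 322^2≡220, 322^4≡21, 322^8≡441, 322^16≡7, 322^32≡49, 322^64≡6 (mod 479).
322^120 = 322^(64+32+16+8) ≡ 352 (mod 479).
Check: 352² = 123904 ≡ 322 (mod 479). The two roots are 127 and 352.

127, 352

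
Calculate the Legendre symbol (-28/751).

Euler's criterion: (-28/751) ≡ 723^375 (mod 751).
723^2 ≡ 33 (mod 751)
723^4 ≡ 338 (mod 751)
723^8 ≡ 92 (mod 751)
723^16 ≡ 203 (mod 751)
723^32 ≡ 655 (mod 751)
723^64 ≡ 204 (mod 751)
723^128 ≡ 311 (mod 751)
723^256 ≡ 593 (mod 751)
723^375 = 723^(256+64+32+16+4+2+1) ≡ 1 (mod 751).
Result is 1, so (-28/751) = 1.

1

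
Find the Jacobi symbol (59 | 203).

Reciprocity: 59 ≡ 3 and 203 ≡ 3 (mod 4), so (59/203) = −(203/59).
Reduce top mod 59: now compute (26/59).
Pull out 2: since 59 ≡ 3 (mod 8), (2/59) = -1.
Reciprocity: 13 ≡ 1 and 59 ≡ 3 (mod 4), so (13/59) = +(59/13).
Reduce top mod 13: now compute (7/13).
Reciprocity: 7 ≡ 3 and 13 ≡ 1 (mod 4), so (7/13) = +(13/7).
Reduce top mod 7: now compute (6/7).
Pull out 2: since 7 ≡ 7 (mod 8), (2/7) = +1.
Reciprocity: 3 ≡ 3 and 7 ≡ 3 (mod 4), so (3/7) = −(7/3).
Reduce top mod 3: now compute (1/3).
Reached (1/3) = 1. Collecting the sign flips along the way, the symbol is -1.

-1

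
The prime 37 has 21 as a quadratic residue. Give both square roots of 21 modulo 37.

13, 24

37 ≡ 1 (mod 4), so we find a root by search.
Trying successive values, 13² = 169 ≡ 21 (mod 37). The other root is 37 − 13 = 24.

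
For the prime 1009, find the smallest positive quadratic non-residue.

(2/1009) = +1, so 2 is a residue.
(3/1009) = +1, so 3 is a residue.
(4/1009) = +1, so 4 is a residue.
(5/1009) = +1, so 5 is a residue.
(6/1009) = +1, so 6 is a residue.
(7/1009) = +1, so 7 is a residue.
(8/1009) = +1, so 8 is a residue.
(9/1009) = +1, so 9 is a residue.
(10/1009) = +1, so 10 is a residue.
(11/1009) = −1, so 11 is the smallest positive non-residue mod 1009.

11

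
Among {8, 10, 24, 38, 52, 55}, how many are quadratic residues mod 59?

(8/59) = -1 → non-residue.
(10/59) = -1 → non-residue.
(24/59) = -1 → non-residue.
(38/59) = -1 → non-residue.
(52/59) = -1 → non-residue.
(55/59) = -1 → non-residue.
Total quadratic residues among the 6: 0.

0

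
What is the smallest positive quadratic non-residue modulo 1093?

2

(2/1093) = −1, so 2 is the smallest positive non-residue mod 1093.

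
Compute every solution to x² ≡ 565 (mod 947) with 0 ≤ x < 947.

264, 683

Since 947 ≡ 3 (mod 4), a square root of 565 is 565^((947+1)/4) = 565^237 mod 947.
Repeated squaring: 565^2≡86, 565^4≡767, 565^8≡202, 565^16≡83, 565^32≡260, 565^64≡363, 565^128≡136 (mod 947).
565^237 = 565^(128+64+32+8+4+1) ≡ 264 (mod 947).
Check: 264² = 69696 ≡ 565 (mod 947). The two roots are 264 and 683.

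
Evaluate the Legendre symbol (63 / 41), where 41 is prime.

-1

First reduce: 63 ≡ 22 (mod 41).
Pull out 2: since 41 ≡ 1 (mod 8), (2/41) = +1.
Reciprocity: 11 ≡ 3 and 41 ≡ 1 (mod 4), so (11/41) = +(41/11).
Reduce top mod 11: now compute (8/11).
Pull out 2^3: since 11 ≡ 3 (mod 8), (2/11) = -1, so (2/11)^3 = -1.
Reached (1/11) = 1. Collecting the sign flips along the way, the symbol is -1.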